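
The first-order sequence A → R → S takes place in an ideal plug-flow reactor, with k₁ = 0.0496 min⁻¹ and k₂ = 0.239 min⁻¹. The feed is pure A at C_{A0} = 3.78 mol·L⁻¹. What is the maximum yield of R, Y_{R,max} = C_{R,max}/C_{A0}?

For a first-order series the maximum intermediate yield is C_{R,max}/C_{A0} = (k₁/k₂)^[k₂/(k₂−k₁)].
= (0.0496/0.239)^(0.239/(0.239−0.0496)) = (0.2075)^(1.262) = 0.1375.

0.137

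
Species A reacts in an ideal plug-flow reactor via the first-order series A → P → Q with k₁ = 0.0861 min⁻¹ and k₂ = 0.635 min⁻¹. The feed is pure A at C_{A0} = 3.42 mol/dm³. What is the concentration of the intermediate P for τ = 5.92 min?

0.310 mol/dm³

Solving the coupled first-order balances gives C_P(τ) = [k₁/(k₂−k₁)]·C_{A0}·(e^(−k₁τ) − e^(−k₂τ)).
e^(−k₁τ) = e^(−0.0861×5.92) = e^(−0.5097) = 0.6007; e^(−k₂τ) = e^(−3.759) = 0.02330.
C_P = 0.0861×3.42/(0.635−0.0861) × (0.6007−0.02330) = 0.5365×0.5774 = 0.3097 mol/dm³.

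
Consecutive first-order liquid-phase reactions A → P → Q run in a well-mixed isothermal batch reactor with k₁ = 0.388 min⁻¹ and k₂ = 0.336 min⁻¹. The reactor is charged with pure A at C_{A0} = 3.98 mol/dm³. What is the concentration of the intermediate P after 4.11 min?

1.44 mol/dm³

For first-order series with pure A initially, C_P(t) = k₁C_{A0}/(k₂−k₁)·(e^(−k₁t) − e^(−k₂t)).
e^(−k₁t) = e^(−0.388×4.11) = e^(−1.595) = 0.2030; e^(−k₂t) = e^(−1.381) = 0.2513.
C_P = 0.388×3.98/(0.336−0.388) × (0.2030−0.2513) = (-29.70)×(-0.04836) = 1.436 mol/dm³.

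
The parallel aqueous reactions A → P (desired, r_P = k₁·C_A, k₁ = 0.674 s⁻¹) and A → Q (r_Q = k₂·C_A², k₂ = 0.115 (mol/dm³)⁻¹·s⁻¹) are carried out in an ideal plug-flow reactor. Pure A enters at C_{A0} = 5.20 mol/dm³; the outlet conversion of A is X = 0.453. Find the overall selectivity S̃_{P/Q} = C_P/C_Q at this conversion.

C_A = C_{A0}(1−X) = 2.844 mol/dm³.
Along a PFR/batch, dC_P/dC_A = −r_P/(r_P+r_Q) = −k₁/(k₁+k₂·C_A).
Integrating from C_{A0} to C_A: C_P = (0.674/0.115)·ln[(0.674+0.115·5.20)/(0.674+0.115·2.84)] = 5.861·ln(1.272/1.001) = 1.404 mol/dm³.
C_Q = (C_{A0}−C_A)−C_P = 0.9520 mol/dm³; S̃_{P/Q} = 1.404/0.9520 = 1.47.

1.47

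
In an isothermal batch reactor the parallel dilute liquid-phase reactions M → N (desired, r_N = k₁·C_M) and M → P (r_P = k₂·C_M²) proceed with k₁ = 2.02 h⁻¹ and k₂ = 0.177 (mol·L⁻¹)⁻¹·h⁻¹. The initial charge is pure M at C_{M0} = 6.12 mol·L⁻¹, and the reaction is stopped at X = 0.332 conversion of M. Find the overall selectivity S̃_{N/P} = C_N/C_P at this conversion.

C_M = C_{M0}(1−X) = 4.088 mol·L⁻¹.
Along a PFR/batch, dC_N/dC_M = −r_N/(r_N+r_P) = −k₁/(k₁+k₂·C_M).
Integrating from C_{M0} to C_M: C_N = (2.02/0.177)·ln[(2.02+0.177·6.12)/(2.02+0.177·4.09)] = 11.41·ln(3.103/2.744) = 1.406 mol·L⁻¹.
C_P = (C_{M0}−C_M)−C_N = 0.6261 mol·L⁻¹; S̃_{N/P} = 1.406/0.6261 = 2.25.

2.25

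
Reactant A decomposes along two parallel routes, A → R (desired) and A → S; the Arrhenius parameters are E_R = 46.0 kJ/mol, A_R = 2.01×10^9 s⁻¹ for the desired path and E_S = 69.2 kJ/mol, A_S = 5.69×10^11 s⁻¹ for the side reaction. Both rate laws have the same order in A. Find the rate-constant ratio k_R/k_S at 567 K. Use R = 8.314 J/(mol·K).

0.485

With equal orders, S_{R/S} = k_R/k_S = (A_R/A_S)·exp[(E_S−E_R)/(RT)].
(E_S−E_R)/(RT) = (69.2−46.0)×10³/(8.314×567) = 23200/4714 = 4.921.
k_R/k_S = (2.01×10^9/5.69×10^11)·exp(4.921) = 0.003533 × 137.2 = 0.485.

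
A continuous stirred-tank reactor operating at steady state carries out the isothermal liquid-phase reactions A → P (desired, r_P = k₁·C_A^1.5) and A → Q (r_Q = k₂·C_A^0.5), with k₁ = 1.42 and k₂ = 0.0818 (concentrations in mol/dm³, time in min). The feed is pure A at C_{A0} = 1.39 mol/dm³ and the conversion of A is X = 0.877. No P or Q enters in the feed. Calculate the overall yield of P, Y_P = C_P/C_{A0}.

Exit C_A = C_{A0}(1−X) = 1.39×0.123 = 0.1710 mol/dm³.
Rates in a CSTR are evaluated at the outlet concentration: r_P = 1.42×0.1710^1.5 = 0.1004, r_Q = 0.0818×0.1710^0.5 = 0.03382.
Fraction of consumed A going to P: r_P/(r_P+r_Q) = 0.7480.
C_P = 0.7480·C_{A0}·X = 0.7480×1.39×0.877 = 0.912 mol/dm³; Y_P = C_P/C_{A0} = 0.656.

0.656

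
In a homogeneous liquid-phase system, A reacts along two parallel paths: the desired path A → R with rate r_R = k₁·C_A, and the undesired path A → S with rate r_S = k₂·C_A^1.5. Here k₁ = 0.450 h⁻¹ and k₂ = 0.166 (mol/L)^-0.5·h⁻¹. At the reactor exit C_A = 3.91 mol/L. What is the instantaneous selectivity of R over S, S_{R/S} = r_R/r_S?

1.37

S_{R/S} = r_R/r_S = (k₁·C_A)/(k₂·C_A^1.5) = (k₁/k₂)·C_A^-0.5.
= (0.450×3.910) / (0.166×3.910^1.5) = 1.760/1.283 = 1.37.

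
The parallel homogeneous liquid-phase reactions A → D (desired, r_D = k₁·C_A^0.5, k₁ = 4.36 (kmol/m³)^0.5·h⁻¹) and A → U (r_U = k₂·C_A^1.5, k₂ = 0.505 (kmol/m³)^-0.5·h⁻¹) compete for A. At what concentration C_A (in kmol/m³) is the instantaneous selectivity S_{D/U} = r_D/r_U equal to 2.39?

S_{D/U} = (k₁/k₂)·C_A⁻¹ ⇒ C_A = (S·k₂/k₁)^(-1).
= (2.39×0.505/4.36)^(-1) = (0.2768)^(-1) = 3.61 kmol/m³.

3.61 kmol/m³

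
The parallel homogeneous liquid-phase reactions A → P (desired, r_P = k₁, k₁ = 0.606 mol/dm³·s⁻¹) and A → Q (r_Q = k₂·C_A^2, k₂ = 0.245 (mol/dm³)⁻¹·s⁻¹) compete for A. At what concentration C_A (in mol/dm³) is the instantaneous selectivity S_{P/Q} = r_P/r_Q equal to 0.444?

2.36 mol/dm³

S_{P/Q} = (k₁/k₂)·C_A^-2 ⇒ C_A = (S·k₂/k₁)^(-0.5).
= (0.444×0.245/0.606)^(-0.5) = (0.1795)^(-0.5) = 2.36 mol/dm³.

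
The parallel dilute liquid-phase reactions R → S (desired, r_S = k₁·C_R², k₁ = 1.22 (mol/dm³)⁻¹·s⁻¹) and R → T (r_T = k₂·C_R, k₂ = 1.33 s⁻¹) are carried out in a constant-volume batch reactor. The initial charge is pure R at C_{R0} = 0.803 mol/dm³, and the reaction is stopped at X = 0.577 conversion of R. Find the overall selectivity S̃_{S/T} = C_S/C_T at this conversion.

C_R = C_{R0}(1−X) = 0.3397 mol/dm³.
Along a PFR/batch, dC_T/dC_R = −r_T/(r_S+r_T) = −k₂/(k₂+k₁·C_R).
Integrating from C_{R0} to C_R: C_T = (1.33/1.22)·ln[(1.33+1.22·0.803)/(1.33+1.22·0.340)] = 1.090·ln(2.310/1.744) = 0.3060 mol/dm³.
Then C_S = (C_{R0}−C_R) − C_T = 0.4633 − 0.3060 = 0.1573 mol/dm³.
S̃_{S/T} = C_S/C_T = 0.1573/0.3060 = 0.514.

0.514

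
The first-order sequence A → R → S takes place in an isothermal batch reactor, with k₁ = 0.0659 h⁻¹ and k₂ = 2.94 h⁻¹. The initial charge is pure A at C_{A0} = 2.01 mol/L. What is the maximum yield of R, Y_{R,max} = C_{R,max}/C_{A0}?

0.0205

For a first-order series the maximum intermediate yield is C_{R,max}/C_{A0} = (k₁/k₂)^[k₂/(k₂−k₁)].
= (0.0659/2.94)^(2.94/(2.94−0.0659)) = (0.02241)^(1.023) = 0.02055.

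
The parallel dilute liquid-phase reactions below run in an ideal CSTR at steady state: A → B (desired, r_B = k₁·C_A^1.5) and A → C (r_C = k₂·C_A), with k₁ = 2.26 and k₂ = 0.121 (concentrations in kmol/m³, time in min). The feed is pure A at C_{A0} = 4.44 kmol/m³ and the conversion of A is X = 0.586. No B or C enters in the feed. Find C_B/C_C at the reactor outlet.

Exit C_A = C_{A0}(1−X) = 4.44×0.414 = 1.838 kmol/m³.
Rates in a CSTR are evaluated at the outlet concentration: r_B = 2.26×1.838^1.5 = 5.632, r_C = 0.121×1.838 = 0.2224.
Overall selectivity = C_B/C_C = r_Bτ/(r_Cτ) = r_B/r_C = 25.3.

25.3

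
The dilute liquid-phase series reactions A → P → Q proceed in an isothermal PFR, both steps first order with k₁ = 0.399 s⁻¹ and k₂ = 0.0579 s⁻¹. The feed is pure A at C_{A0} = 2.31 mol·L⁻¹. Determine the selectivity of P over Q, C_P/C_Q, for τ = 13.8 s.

The intermediate concentration in a first-order A→B→C sequence is C_P = k₁C_{A0}(e^(−k₁τ) − e^(−k₂τ))/(k₂−k₁).
e^(−k₁τ) = e^(−0.399×13.8) = e^(−5.506) = 0.004062; e^(−k₂τ) = e^(−0.7990) = 0.4498.
C_P = 0.399×2.31/(0.0579−0.399) × (0.004062−0.4498) = (-2.702)×(-0.4457) = 1.204 mol·L⁻¹.
C_A = C_{A0}e^(−k₁τ) = 0.009382 mol·L⁻¹, so C_Q = C_{A0}−C_A−C_P = 1.096 mol·L⁻¹; C_P/C_Q = 1.10.

1.10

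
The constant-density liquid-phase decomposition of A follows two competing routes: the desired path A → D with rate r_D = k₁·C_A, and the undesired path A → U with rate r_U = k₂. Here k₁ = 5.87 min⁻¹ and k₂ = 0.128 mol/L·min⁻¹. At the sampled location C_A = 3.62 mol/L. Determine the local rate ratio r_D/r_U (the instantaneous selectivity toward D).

166

S_{D/U} = r_D/r_U = (k₁·C_A)/(k₂) = (k₁/k₂)·C_A.
= (5.87×3.620) / (0.128) = 21.25/0.1280 = 166.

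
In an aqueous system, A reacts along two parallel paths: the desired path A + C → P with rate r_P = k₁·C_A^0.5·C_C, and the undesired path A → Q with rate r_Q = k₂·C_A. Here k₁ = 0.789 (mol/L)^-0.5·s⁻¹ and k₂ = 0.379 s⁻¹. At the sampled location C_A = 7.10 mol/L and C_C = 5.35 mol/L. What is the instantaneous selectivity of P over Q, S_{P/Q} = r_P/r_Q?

S_{P/Q} = r_P/r_Q = (k₁·C_A^0.5·C_C)/(k₂·C_A) = (k₁/k₂)·C_A^-0.5·C_C.
= (0.789×7.100^0.5×5.350) / (0.379×7.100) = 11.25/2.691 = 4.18.

4.18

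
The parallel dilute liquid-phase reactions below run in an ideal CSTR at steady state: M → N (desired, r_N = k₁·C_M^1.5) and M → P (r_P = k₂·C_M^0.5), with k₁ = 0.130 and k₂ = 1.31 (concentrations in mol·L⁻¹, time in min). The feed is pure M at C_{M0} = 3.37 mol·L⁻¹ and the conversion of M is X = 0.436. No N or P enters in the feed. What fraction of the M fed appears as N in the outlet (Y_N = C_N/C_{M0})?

Exit C_M = C_{M0}(1−X) = 3.37×0.564 = 1.901 mol·L⁻¹.
A CSTR operates uniformly at the exit composition, giving r_N = 0.3406 and r_P = 1.806 (each k·C_M^n at C_M = 1.901).
Fraction of consumed M going to N: r_N/(r_N+r_P) = 0.1587.
C_N = 0.1587·C_{M0}·X = 0.1587×3.37×0.436 = 0.233 mol·L⁻¹; Y_N = C_N/C_{M0} = 0.0692.

0.0692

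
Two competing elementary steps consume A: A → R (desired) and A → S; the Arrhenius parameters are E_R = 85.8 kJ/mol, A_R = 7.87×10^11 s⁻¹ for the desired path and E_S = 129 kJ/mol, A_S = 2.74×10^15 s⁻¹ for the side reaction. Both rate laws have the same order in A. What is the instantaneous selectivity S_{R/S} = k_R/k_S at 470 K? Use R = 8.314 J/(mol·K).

18.2

k_R/k_S = (A_R/A_S)·exp[−(E_R−E_S)/(RT)] = (A_R/A_S)·exp[(E_S−E_R)/(RT)].
(E_S−E_R)/(RT) = (129−85.8)×10³/(8.314×470) = 43200/3908 = 11.06.
k_R/k_S = (7.87×10^11/2.74×10^15)·exp(11.06) = 2.872×10^-4 × 63287 = 18.2.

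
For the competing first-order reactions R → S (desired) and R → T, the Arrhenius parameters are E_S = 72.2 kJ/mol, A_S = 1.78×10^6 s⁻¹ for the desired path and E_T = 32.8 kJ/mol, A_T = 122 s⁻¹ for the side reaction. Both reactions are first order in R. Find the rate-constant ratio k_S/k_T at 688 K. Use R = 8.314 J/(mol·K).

14.9

k_S/k_T = (A_S/A_T)·exp[−(E_S−E_T)/(RT)] = (A_S/A_T)·exp[(E_T−E_S)/(RT)].
(E_T−E_S)/(RT) = (32.8−72.2)×10³/(8.314×688) = -39400/5720 = -6.888.
k_S/k_T = (1.78×10^6/122)·exp(-6.888) = 14590 × 0.001020 = 14.9.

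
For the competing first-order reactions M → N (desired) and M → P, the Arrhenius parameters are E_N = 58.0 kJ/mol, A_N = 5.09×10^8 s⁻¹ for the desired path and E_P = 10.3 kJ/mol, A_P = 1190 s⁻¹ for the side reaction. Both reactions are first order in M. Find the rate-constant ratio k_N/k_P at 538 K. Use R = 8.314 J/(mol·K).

10.00

k_N/k_P = (A_N/A_P)·exp[−(E_N−E_P)/(RT)] = (A_N/A_P)·exp[(E_P−E_N)/(RT)].
(E_P−E_N)/(RT) = (10.3−58.0)×10³/(8.314×538) = -47700/4473 = -10.66.
k_N/k_P = (5.09×10^8/1190)·exp(-10.66) = 4.277×10^5 × 2.337×10^-5 = 10.00.
Since E_N > E_P, raising the temperature improves selectivity toward N.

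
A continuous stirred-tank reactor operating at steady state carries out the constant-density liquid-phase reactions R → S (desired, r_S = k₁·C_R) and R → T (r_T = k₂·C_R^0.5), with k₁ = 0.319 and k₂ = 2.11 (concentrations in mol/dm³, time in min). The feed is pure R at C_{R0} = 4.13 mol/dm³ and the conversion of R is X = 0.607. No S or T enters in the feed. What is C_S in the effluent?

0.405 mol/dm³

Exit C_R = C_{R0}(1−X) = 4.13×0.393 = 1.623 mol/dm³.
A CSTR operates uniformly at the exit composition, giving r_S = 0.5178 and r_T = 2.688 (each k·C_R^n at C_R = 1.623).
Fraction of consumed R going to S: r_S/(r_S+r_T) = 0.1615.
C_S = 0.1615·C_{R0}·X = 0.1615×4.13×0.607 = 0.405 mol/dm³.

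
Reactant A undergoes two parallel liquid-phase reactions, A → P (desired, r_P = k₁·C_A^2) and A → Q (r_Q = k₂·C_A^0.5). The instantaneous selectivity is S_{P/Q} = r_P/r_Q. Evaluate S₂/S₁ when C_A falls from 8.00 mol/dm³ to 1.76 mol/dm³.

0.103

S_{P/Q} = (k₁/k₂)·C_A^1.5, so S₂/S₁ = (C_{A,2}/C_{A,1})^1.5.
= (1.76/8.00)^1.5 = (0.2200)^1.5 = 0.103.
Selectivity toward P falls as C_A falls — high-concentration operation is favoured.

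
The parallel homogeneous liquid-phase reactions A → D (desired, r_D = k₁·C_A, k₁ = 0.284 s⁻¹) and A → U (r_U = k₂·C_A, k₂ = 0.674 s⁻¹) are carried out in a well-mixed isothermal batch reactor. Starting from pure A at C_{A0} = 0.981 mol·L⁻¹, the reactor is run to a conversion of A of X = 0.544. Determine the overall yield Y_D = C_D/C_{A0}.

0.161

C_A = C_{A0}(1−X) = 0.4473 mol·L⁻¹.
Both paths are first order in A, so the instantaneous fraction to D is constant: dC_D/d(−C_A) = k₁/(k₁+k₂) = 0.2965.
C_D = 0.2965·(C_{A0}−C_A) = 0.2965×0.5337 = 0.158 mol·L⁻¹.
Y_D = C_D/C_{A0} = 0.1582/0.981 = 0.161.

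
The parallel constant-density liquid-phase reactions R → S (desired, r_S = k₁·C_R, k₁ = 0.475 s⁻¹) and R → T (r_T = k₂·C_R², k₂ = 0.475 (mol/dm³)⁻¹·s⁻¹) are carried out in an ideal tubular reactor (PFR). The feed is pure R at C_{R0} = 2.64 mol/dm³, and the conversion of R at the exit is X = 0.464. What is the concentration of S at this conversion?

C_R = C_{R0}(1−X) = 1.415 mol/dm³.
Along a PFR/batch, dC_S/dC_R = −r_S/(r_S+r_T) = −k₁/(k₁+k₂·C_R).
Integrating from C_{R0} to C_R: C_S = (0.475/0.475)·ln[(0.475+0.475·2.64)/(0.475+0.475·1.42)] = 1.000·ln(1.729/1.147) = 0.4103 mol/dm³.

0.410 mol/dm³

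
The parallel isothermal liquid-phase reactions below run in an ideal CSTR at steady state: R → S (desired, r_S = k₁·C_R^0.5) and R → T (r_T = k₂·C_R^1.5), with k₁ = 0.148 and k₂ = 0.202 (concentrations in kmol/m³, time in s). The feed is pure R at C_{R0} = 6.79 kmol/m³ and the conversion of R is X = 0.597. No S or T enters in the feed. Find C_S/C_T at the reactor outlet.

Exit C_R = C_{R0}(1−X) = 6.79×0.403 = 2.736 kmol/m³.
A CSTR operates uniformly at the exit composition, giving r_S = 0.2448 and r_T = 0.9144 (each k·C_R^n at C_R = 2.736).
Overall selectivity = C_S/C_T = r_Sτ/(r_Tτ) = r_S/r_T = 0.268.

0.268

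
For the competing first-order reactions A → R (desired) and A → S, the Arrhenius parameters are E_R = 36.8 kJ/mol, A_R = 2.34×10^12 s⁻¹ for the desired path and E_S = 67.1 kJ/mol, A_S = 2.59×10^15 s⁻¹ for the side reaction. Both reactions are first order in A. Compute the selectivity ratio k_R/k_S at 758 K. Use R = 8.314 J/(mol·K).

k_R/k_S = (A_R/A_S)·exp[−(E_R−E_S)/(RT)] = (A_R/A_S)·exp[(E_S−E_R)/(RT)].
(E_S−E_R)/(RT) = (67.1−36.8)×10³/(8.314×758) = 30300/6302 = 4.808.
k_R/k_S = (2.34×10^12/2.59×10^15)·exp(4.808) = 9.035×10^-4 × 122.5 = 0.111.
Since E_R < E_S, lowering the temperature improves selectivity toward R.

0.111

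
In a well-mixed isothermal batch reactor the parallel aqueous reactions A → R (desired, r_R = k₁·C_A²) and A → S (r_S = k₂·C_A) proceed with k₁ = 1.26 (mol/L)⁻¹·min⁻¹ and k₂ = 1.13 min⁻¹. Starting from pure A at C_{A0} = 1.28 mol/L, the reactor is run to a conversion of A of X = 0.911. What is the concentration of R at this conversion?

0.478 mol/L

C_A = C_{A0}(1−X) = 0.1139 mol/L.
Along a PFR/batch, dC_S/dC_A = −r_S/(r_R+r_S) = −k₂/(k₂+k₁·C_A).
Integrating from C_{A0} to C_A: C_S = (1.13/1.26)·ln[(1.13+1.26·1.28)/(1.13+1.26·0.114)] = 0.8968·ln(2.743/1.274) = 0.6880 mol/L.
Then C_R = (C_{A0}−C_A) − C_S = 1.166 − 0.6880 = 0.4781 mol/L.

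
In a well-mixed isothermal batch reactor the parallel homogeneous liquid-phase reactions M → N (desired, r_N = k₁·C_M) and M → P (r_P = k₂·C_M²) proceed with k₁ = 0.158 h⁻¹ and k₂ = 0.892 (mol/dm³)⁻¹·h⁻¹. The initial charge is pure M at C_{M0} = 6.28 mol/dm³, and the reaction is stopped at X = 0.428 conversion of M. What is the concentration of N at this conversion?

C_M = C_{M0}(1−X) = 3.592 mol/dm³.
Along a PFR/batch, dC_N/dC_M = −r_N/(r_N+r_P) = −k₁/(k₁+k₂·C_M).
Integrating from C_{M0} to C_M: C_N = (0.158/0.892)·ln[(0.158+0.892·6.28)/(0.158+0.892·3.59)] = 0.1771·ln(5.760/3.362) = 0.09535 mol/dm³.

0.0953 mol/dm³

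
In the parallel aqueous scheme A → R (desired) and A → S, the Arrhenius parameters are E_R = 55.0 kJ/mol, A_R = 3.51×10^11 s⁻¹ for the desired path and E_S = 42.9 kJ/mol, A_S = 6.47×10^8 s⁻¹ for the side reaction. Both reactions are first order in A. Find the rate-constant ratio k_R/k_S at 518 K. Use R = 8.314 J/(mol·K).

32.7

k_R/k_S = (A_R/A_S)·exp[−(E_R−E_S)/(RT)] = (A_R/A_S)·exp[(E_S−E_R)/(RT)].
(E_S−E_R)/(RT) = (42.9−55.0)×10³/(8.314×518) = -12100/4307 = -2.810.
k_R/k_S = (3.51×10^11/6.47×10^8)·exp(-2.810) = 542.5 × 0.06023 = 32.7.
Since E_R > E_S, raising the temperature improves selectivity toward R.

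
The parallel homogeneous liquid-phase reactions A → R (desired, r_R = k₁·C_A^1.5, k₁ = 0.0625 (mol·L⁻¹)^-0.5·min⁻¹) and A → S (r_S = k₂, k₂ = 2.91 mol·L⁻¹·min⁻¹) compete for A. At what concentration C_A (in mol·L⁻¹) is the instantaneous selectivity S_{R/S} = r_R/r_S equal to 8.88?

S_{R/S} = (k₁/k₂)·C_A^1.5 ⇒ C_A = (S·k₂/k₁)^(1/1.5).
= (8.88×2.91/0.0625)^(0.6667) = (413.5)^(0.6667) = 55.5 mol·L⁻¹.

55.5 mol·L⁻¹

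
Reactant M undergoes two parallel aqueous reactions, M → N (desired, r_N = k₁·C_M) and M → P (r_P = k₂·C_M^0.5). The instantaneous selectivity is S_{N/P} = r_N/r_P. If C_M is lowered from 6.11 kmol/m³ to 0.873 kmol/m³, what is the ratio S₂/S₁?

0.378

S_{N/P} = (k₁/k₂)·C_M^0.5, so S₂/S₁ = (C_{M,2}/C_{M,1})^0.5.
= (0.873/6.11)^0.5 = (0.1429)^0.5 = 0.378.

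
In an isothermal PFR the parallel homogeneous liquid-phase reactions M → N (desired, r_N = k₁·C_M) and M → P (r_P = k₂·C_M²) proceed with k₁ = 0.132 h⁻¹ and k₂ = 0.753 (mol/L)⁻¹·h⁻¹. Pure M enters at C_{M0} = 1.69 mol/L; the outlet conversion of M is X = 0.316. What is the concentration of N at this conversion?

C_M = C_{M0}(1−X) = 1.156 mol/L.
Along a PFR/batch, dC_N/dC_M = −r_N/(r_N+r_P) = −k₁/(k₁+k₂·C_M).
Integrating from C_{M0} to C_M: C_N = (0.132/0.753)·ln[(0.132+0.753·1.69)/(0.132+0.753·1.16)] = 0.1753·ln(1.405/1.002) = 0.05913 mol/L.

0.0591 mol/L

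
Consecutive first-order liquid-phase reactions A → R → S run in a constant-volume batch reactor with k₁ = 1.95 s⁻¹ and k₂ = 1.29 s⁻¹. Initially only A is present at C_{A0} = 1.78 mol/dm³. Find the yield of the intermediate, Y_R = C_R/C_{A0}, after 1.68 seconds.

For first-order series with pure A initially, C_R(t) = k₁C_{A0}/(k₂−k₁)·(e^(−k₁t) − e^(−k₂t)).
e^(−k₁t) = e^(−1.95×1.68) = e^(−3.276) = 0.03778; e^(−k₂t) = e^(−2.167) = 0.1145.
C_R = 1.95×1.78/(1.29−1.95) × (0.03778−0.1145) = (-5.259)×(-0.07672) = 0.4035 mol/dm³.
Y_R = C_R/C_{A0} = 0.4035/1.78 = 0.227.

0.227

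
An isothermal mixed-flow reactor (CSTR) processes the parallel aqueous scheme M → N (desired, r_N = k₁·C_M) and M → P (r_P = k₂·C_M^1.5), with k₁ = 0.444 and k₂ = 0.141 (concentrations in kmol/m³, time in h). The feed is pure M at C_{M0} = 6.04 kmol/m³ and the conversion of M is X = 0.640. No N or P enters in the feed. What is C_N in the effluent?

Exit C_M = C_{M0}(1−X) = 6.04×0.360 = 2.174 kmol/m³.
In a CSTR the entire volume is at exit conditions, so r_N = 0.444×2.174 = 0.9654 and r_P = 0.141×2.174^1.5 = 0.4521.
Fraction of consumed M going to N: r_N/(r_N+r_P) = 0.6811.
C_N = 0.6811·C_{M0}·X = 0.6811×6.04×0.640 = 2.63 kmol/m³.

2.63 kmol/m³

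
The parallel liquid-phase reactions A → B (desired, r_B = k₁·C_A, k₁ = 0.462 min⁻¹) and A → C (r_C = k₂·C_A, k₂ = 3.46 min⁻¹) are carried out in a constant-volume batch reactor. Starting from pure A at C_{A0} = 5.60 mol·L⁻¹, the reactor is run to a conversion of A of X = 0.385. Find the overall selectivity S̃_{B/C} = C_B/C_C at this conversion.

C_A = C_{A0}(1−X) = 3.444 mol·L⁻¹.
Both paths are first order in A, so the instantaneous fraction to B is constant: dC_B/d(−C_A) = k₁/(k₁+k₂) = 0.1178.
C_B = 0.1178·(C_{A0}−C_A) = 0.1178×2.156 = 0.254 mol·L⁻¹.
C_C = (C_{A0}−C_A)−C_B = 1.902 mol·L⁻¹; S̃_{B/C} = 0.2540/1.902 = 0.134.

0.134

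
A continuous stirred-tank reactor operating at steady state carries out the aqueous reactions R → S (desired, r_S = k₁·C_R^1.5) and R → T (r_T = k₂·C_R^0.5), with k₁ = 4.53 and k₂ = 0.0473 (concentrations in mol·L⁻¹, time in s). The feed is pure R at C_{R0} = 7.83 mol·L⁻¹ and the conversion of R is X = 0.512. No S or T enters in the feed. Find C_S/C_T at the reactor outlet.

Exit C_R = C_{R0}(1−X) = 7.83×0.488 = 3.821 mol·L⁻¹.
In a CSTR the entire volume is at exit conditions, so r_S = 4.53×3.821^1.5 = 33.84 and r_T = 0.0473×3.821^0.5 = 0.09246.
Overall selectivity = C_S/C_T = r_Sτ/(r_Tτ) = r_S/r_T = 366.

366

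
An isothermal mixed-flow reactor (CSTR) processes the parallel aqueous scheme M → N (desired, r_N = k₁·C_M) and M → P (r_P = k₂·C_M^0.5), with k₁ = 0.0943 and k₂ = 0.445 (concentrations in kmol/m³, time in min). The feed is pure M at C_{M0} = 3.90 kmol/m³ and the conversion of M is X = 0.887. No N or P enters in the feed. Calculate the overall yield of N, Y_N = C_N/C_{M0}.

Exit C_M = C_{M0}(1−X) = 3.90×0.113 = 0.4407 kmol/m³.
In a CSTR the entire volume is at exit conditions, so r_N = 0.0943×0.4407 = 0.04156 and r_P = 0.445×0.4407^0.5 = 0.2954.
Fraction of consumed M going to N: r_N/(r_N+r_P) = 0.1233.
C_N = 0.1233·C_{M0}·X = 0.1233×3.90×0.887 = 0.427 kmol/m³; Y_N = C_N/C_{M0} = 0.109.

0.109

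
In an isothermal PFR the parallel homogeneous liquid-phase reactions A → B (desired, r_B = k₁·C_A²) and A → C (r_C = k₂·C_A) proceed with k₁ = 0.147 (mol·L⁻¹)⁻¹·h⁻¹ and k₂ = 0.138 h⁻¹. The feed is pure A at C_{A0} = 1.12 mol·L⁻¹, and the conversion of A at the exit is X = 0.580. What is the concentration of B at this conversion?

0.294 mol·L⁻¹

C_A = C_{A0}(1−X) = 0.4704 mol·L⁻¹.
Along a PFR/batch, dC_C/dC_A = −r_C/(r_B+r_C) = −k₂/(k₂+k₁·C_A).
Integrating from C_{A0} to C_A: C_C = (0.138/0.147)·ln[(0.138+0.147·1.12)/(0.138+0.147·0.470)] = 0.9388·ln(0.3026/0.2071) = 0.3559 mol·L⁻¹.
Then C_B = (C_{A0}−C_A) − C_C = 0.6496 − 0.3559 = 0.2937 mol·L⁻¹.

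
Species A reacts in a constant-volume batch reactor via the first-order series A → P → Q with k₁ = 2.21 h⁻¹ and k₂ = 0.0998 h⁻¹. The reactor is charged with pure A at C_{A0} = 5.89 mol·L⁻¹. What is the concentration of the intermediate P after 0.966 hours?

4.87 mol·L⁻¹

Solving the coupled first-order balances gives C_P(t) = [k₁/(k₂−k₁)]·C_{A0}·(e^(−k₁t) − e^(−k₂t)).
e^(−k₁t) = e^(−2.21×0.966) = e^(−2.135) = 0.1183; e^(−k₂t) = e^(−0.09641) = 0.9081.
C_P = 2.21×5.89/(0.0998−2.21) × (0.1183−0.9081) = (-6.169)×(-0.7898) = 4.872 mol·L⁻¹.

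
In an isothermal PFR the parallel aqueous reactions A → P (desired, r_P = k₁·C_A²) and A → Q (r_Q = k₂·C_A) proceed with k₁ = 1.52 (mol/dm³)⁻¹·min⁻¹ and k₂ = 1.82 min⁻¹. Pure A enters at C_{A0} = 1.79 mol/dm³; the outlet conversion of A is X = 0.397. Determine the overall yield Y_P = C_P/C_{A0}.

C_A = C_{A0}(1−X) = 1.079 mol/dm³.
Along a PFR/batch, dC_Q/dC_A = −r_Q/(r_P+r_Q) = −k₂/(k₂+k₁·C_A).
Integrating from C_{A0} to C_A: C_Q = (1.82/1.52)·ln[(1.82+1.52·1.79)/(1.82+1.52·1.08)] = 1.197·ln(4.541/3.461) = 0.3253 mol/dm³.
Then C_P = (C_{A0}−C_A) − C_Q = 0.7106 − 0.3253 = 0.3854 mol/dm³.
Y_P = C_P/C_{A0} = 0.3854/1.79 = 0.215.

0.215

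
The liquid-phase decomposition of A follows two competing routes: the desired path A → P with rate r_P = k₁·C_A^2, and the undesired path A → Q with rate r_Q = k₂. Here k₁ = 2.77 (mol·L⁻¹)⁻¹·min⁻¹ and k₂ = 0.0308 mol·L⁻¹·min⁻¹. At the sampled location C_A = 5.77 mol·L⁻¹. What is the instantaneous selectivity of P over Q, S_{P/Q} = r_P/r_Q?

2994

S_{P/Q} = r_P/r_Q = (k₁·C_A^2)/(k₂) = (k₁/k₂)·C_A^2.
= (2.77×5.770^2) / (0.0308) = 92.22/0.03080 = 2994.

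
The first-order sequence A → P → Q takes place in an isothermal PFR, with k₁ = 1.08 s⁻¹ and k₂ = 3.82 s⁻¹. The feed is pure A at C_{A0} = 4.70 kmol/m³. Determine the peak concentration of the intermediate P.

0.808 kmol/m³

At the optimum, C_{P,max}/C_{A0} = (k₁/k₂)^[k₂/(k₂−k₁)].
= (1.08/3.82)^(3.82/(3.82−1.08)) = (0.2827)^(1.394) = 0.1718.
C_{P,max} = 0.1718×4.70 = 0.808 kmol/m³.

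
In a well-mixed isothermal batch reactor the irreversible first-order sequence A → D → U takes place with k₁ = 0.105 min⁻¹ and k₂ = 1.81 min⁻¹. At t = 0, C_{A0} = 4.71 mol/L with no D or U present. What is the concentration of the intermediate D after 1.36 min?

The intermediate concentration in a first-order A→B→C sequence is C_D = k₁C_{A0}(e^(−k₁t) − e^(−k₂t))/(k₂−k₁).
e^(−k₁t) = e^(−0.105×1.36) = e^(−0.1428) = 0.8669; e^(−k₂t) = e^(−2.462) = 0.08530.
C_D = 0.105×4.71/(1.81−0.105) × (0.8669−0.08530) = 0.2901×0.7816 = 0.2267 mol/L.

0.227 mol/L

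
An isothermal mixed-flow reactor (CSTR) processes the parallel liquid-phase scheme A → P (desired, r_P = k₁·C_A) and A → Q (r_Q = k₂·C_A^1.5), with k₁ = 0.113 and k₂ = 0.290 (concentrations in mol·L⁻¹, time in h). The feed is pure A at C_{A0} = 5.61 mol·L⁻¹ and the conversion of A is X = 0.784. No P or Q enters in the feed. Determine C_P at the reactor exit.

Exit C_A = C_{A0}(1−X) = 5.61×0.216 = 1.212 mol·L⁻¹.
Rates in a CSTR are evaluated at the outlet concentration: r_P = 0.113×1.212 = 0.1369, r_Q = 0.290×1.212^1.5 = 0.3868.
Fraction of consumed A going to P: r_P/(r_P+r_Q) = 0.2614.
C_P = 0.2614·C_{A0}·X = 0.2614×5.61×0.784 = 1.15 mol·L⁻¹.

1.15 mol·L⁻¹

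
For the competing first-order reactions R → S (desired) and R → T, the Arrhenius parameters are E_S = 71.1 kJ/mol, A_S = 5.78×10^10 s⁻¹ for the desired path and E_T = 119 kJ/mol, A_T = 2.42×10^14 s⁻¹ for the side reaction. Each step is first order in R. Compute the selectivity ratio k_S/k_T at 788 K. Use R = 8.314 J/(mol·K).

0.358

Since both paths have the same order in R, the concentration cancels and S_{S/T} = k_S/k_T = (A_S/A_T)·exp[(E_T−E_S)/(RT)].
(E_T−E_S)/(RT) = (119−71.1)×10³/(8.314×788) = 47900/6551 = 7.311.
k_S/k_T = (5.78×10^10/2.42×10^14)·exp(7.311) = 2.388×10^-4 × 1497 = 0.358.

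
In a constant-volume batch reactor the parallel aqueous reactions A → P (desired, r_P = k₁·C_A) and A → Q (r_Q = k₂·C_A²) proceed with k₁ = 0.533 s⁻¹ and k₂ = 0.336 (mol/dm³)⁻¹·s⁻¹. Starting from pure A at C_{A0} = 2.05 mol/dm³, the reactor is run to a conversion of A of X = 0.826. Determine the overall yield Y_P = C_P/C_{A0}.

C_A = C_{A0}(1−X) = 0.3567 mol/dm³.
Along a PFR/batch, dC_P/dC_A = −r_P/(r_P+r_Q) = −k₁/(k₁+k₂·C_A).
Integrating from C_{A0} to C_A: C_P = (0.533/0.336)·ln[(0.533+0.336·2.05)/(0.533+0.336·0.357)] = 1.586·ln(1.222/0.6529) = 0.9942 mol/dm³.
Y_P = C_P/C_{A0} = 0.9942/2.05 = 0.485.

0.485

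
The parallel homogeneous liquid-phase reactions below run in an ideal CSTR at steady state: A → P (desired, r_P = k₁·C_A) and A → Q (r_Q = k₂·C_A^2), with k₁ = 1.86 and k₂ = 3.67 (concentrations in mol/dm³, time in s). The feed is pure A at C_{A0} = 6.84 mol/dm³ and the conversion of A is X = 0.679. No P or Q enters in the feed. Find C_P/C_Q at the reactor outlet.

Exit C_A = C_{A0}(1−X) = 6.84×0.321 = 2.196 mol/dm³.
A CSTR operates uniformly at the exit composition, giving r_P = 4.084 and r_Q = 17.69 (each k·C_A^n at C_A = 2.196).
Overall selectivity = C_P/C_Q = r_Pτ/(r_Qτ) = r_P/r_Q = 0.231.

0.231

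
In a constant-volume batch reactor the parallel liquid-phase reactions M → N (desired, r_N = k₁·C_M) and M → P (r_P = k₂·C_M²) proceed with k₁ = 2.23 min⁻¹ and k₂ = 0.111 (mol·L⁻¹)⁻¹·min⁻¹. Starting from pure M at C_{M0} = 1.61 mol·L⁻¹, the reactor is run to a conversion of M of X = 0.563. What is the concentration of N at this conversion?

C_M = C_{M0}(1−X) = 0.7036 mol·L⁻¹.
Along a PFR/batch, dC_N/dC_M = −r_N/(r_N+r_P) = −k₁/(k₁+k₂·C_M).
Integrating from C_{M0} to C_M: C_N = (2.23/0.111)·ln[(2.23+0.111·1.61)/(2.23+0.111·0.704)] = 20.09·ln(2.409/2.308) = 0.8572 mol·L⁻¹.

0.857 mol·L⁻¹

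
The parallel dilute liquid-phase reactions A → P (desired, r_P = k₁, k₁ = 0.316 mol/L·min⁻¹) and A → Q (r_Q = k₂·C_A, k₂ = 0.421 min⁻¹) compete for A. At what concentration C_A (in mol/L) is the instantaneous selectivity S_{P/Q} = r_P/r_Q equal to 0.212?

S_{P/Q} = (k₁/k₂)·C_A⁻¹ ⇒ C_A = (S·k₂/k₁)^(-1).
= (0.212×0.421/0.316)^(-1) = (0.2824)^(-1) = 3.54 mol/L.

3.54 mol/L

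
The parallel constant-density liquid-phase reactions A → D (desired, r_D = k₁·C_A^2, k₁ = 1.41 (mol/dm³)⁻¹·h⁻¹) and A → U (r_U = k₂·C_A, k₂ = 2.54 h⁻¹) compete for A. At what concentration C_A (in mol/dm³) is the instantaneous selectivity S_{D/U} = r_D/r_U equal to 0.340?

S_{D/U} = (k₁/k₂)·C_A ⇒ C_A = S·k₂/k₁.
= 0.340×2.54/1.41 = 0.612 mol/dm³.

0.612 mol/dm³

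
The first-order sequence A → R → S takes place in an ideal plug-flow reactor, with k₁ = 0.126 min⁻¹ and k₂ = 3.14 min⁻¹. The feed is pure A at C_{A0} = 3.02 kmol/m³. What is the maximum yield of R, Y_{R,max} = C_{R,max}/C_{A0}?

At the optimum, C_{R,max}/C_{A0} = (k₁/k₂)^[k₂/(k₂−k₁)].
= (0.126/3.14)^(3.14/(3.14−0.126)) = (0.04013)^(1.042) = 0.03508.

0.0351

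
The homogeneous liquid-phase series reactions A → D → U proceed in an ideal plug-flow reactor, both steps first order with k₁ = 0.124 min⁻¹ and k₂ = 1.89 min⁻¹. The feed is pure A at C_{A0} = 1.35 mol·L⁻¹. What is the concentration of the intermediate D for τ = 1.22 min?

The intermediate concentration in a first-order A→B→C sequence is C_D = k₁C_{A0}(e^(−k₁τ) − e^(−k₂τ))/(k₂−k₁).
e^(−k₁τ) = e^(−0.124×1.22) = e^(−0.1513) = 0.8596; e^(−k₂τ) = e^(−2.306) = 0.09968.
C_D = 0.124×1.35/(1.89−0.124) × (0.8596−0.09968) = 0.09479×0.7599 = 0.07203 mol·L⁻¹.

0.0720 mol·L⁻¹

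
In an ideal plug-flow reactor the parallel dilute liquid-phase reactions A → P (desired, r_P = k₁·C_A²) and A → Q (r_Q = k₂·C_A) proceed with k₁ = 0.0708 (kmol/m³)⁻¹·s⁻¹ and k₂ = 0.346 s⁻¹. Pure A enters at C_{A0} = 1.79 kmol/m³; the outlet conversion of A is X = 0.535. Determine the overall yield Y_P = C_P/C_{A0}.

0.112

C_A = C_{A0}(1−X) = 0.8323 kmol/m³.
Along a PFR/batch, dC_Q/dC_A = −r_Q/(r_P+r_Q) = −k₂/(k₂+k₁·C_A).
Integrating from C_{A0} to C_A: C_Q = (0.346/0.0708)·ln[(0.346+0.0708·1.79)/(0.346+0.0708·0.832)] = 4.887·ln(0.4727/0.4049) = 0.7566 kmol/m³.
Then C_P = (C_{A0}−C_A) − C_Q = 0.9577 − 0.7566 = 0.2011 kmol/m³.
Y_P = C_P/C_{A0} = 0.2011/1.79 = 0.112.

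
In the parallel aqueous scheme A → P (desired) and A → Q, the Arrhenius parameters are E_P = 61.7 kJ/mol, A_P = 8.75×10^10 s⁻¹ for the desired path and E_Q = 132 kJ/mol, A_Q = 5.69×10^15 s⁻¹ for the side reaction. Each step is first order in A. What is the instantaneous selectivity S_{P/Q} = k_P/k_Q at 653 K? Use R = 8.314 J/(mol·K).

6.46

Since both paths have the same order in A, the concentration cancels and S_{P/Q} = k_P/k_Q = (A_P/A_Q)·exp[(E_Q−E_P)/(RT)].
(E_Q−E_P)/(RT) = (132−61.7)×10³/(8.314×653) = 70300/5429 = 12.95.
k_P/k_Q = (8.75×10^10/5.69×10^15)·exp(12.95) = 1.538×10^-5 × 4.204×10^5 = 6.46.
Since E_P < E_Q, lowering the temperature improves selectivity toward P.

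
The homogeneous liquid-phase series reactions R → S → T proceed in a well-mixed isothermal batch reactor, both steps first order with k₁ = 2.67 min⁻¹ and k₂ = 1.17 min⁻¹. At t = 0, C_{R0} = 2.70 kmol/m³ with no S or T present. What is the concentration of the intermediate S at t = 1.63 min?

0.652 kmol/m³

For first-order series with pure R initially, C_S(t) = k₁C_{R0}/(k₂−k₁)·(e^(−k₁t) − e^(−k₂t)).
e^(−k₁t) = e^(−2.67×1.63) = e^(−4.352) = 0.01288; e^(−k₂t) = e^(−1.907) = 0.1485.
C_S = 2.67×2.70/(1.17−2.67) × (0.01288−0.1485) = (-4.806)×(-0.1356) = 0.6518 kmol/m³.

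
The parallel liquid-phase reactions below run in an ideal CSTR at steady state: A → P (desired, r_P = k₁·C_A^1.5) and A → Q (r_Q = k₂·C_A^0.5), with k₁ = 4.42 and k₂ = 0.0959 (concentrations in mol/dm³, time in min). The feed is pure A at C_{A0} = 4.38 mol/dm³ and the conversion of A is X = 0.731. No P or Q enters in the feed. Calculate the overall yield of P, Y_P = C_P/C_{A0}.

0.718

Exit C_A = C_{A0}(1−X) = 4.38×0.269 = 1.178 mol/dm³.
A CSTR operates uniformly at the exit composition, giving r_P = 5.653 and r_Q = 0.1041 (each k·C_A^n at C_A = 1.178).
Fraction of consumed A going to P: r_P/(r_P+r_Q) = 0.9819.
C_P = 0.9819·C_{A0}·X = 0.9819×4.38×0.731 = 3.14 mol/dm³; Y_P = C_P/C_{A0} = 0.718.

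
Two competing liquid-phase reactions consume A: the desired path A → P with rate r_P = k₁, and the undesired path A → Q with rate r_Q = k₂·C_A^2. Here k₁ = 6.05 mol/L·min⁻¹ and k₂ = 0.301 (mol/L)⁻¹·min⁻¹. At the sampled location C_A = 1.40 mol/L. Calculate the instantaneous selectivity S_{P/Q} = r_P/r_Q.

S_{P/Q} = r_P/r_Q = (k₁)/(k₂·C_A^2) = (k₁/k₂)·C_A^-2.
= (6.05) / (0.301×1.400^2) = 6.050/0.5900 = 10.3.
The undesired path is higher order in A, so low C_A (CSTR or dilute feed) favours P.

10.3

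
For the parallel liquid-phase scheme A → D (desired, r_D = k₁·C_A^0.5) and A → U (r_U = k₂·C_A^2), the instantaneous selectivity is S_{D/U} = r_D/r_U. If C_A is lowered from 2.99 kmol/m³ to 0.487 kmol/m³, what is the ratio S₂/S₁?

15.2

S_{D/U} = (k₁/k₂)·C_A^-1.5, so S₂/S₁ = (C_{A,2}/C_{A,1})^-1.5.
= (0.487/2.99)^(-1.5) = (0.1629)^(-1.5) = 15.2.
Selectivity toward D rises as C_A falls — low-concentration operation is favoured.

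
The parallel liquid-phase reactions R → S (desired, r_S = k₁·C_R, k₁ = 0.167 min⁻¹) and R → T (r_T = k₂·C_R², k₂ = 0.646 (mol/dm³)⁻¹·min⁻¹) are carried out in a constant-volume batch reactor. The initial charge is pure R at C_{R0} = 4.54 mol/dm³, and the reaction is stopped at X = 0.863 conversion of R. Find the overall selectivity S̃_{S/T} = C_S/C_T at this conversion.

C_R = C_{R0}(1−X) = 0.6220 mol/dm³.
Along a PFR/batch, dC_S/dC_R = −r_S/(r_S+r_T) = −k₁/(k₁+k₂·C_R).
Integrating from C_{R0} to C_R: C_S = (0.167/0.646)·ln[(0.167+0.646·4.54)/(0.167+0.646·0.622)] = 0.2585·ln(3.100/0.5688) = 0.4383 mol/dm³.
C_T = (C_{R0}−C_R)−C_S = 3.480 mol/dm³; S̃_{S/T} = 0.4383/3.480 = 0.126.

0.126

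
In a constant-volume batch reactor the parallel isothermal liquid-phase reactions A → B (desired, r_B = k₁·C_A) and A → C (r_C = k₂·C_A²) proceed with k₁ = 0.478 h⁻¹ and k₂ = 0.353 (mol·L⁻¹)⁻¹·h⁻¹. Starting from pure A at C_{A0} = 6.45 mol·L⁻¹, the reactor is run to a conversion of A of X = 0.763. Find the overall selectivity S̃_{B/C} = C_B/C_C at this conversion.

0.377

C_A = C_{A0}(1−X) = 1.529 mol·L⁻¹.
Along a PFR/batch, dC_B/dC_A = −r_B/(r_B+r_C) = −k₁/(k₁+k₂·C_A).
Integrating from C_{A0} to C_A: C_B = (0.478/0.353)·ln[(0.478+0.353·6.45)/(0.478+0.353·1.53)] = 1.354·ln(2.755/1.018) = 1.349 mol·L⁻¹.
C_C = (C_{A0}−C_A)−C_B = 3.573 mol·L⁻¹; S̃_{B/C} = 1.349/3.573 = 0.377.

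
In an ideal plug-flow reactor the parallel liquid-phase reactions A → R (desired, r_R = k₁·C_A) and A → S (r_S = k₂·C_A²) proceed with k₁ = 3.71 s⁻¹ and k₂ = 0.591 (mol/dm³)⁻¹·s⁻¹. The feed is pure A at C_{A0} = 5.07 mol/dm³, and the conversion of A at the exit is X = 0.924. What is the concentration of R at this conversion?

3.34 mol/dm³

C_A = C_{A0}(1−X) = 0.3853 mol/dm³.
Along a PFR/batch, dC_R/dC_A = −r_R/(r_R+r_S) = −k₁/(k₁+k₂·C_A).
Integrating from C_{A0} to C_A: C_R = (3.71/0.591)·ln[(3.71+0.591·5.07)/(3.71+0.591·0.385)] = 6.277·ln(6.706/3.938) = 3.342 mol/dm³.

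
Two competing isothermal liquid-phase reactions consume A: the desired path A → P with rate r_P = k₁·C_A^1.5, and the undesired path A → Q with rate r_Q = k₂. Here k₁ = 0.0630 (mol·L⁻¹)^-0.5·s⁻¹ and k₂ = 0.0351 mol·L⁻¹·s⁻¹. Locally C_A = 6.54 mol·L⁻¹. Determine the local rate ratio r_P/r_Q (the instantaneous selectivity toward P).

S_{P/Q} = r_P/r_Q = (k₁·C_A^1.5)/(k₂) = (k₁/k₂)·C_A^1.5.
= (0.0630×6.540^1.5) / (0.0351) = 1.054/0.03510 = 30.0.

30.0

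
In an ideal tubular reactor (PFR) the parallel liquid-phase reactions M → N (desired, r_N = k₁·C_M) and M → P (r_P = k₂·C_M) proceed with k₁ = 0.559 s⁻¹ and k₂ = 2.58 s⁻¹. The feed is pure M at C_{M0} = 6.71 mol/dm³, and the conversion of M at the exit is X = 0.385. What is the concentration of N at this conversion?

0.460 mol/dm³

C_M = C_{M0}(1−X) = 4.127 mol/dm³.
Both paths are first order in M, so the instantaneous fraction to N is constant: dC_N/d(−C_M) = k₁/(k₁+k₂) = 0.1781.
C_N = 0.1781·(C_{M0}−C_M) = 0.1781×2.583 = 0.460 mol/dm³.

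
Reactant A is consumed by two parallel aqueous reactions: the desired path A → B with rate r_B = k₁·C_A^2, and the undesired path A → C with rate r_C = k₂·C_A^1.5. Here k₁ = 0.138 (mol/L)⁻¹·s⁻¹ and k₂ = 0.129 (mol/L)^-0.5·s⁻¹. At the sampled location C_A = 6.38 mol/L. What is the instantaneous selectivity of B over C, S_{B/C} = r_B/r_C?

S_{B/C} = r_B/r_C = (k₁·C_A^2)/(k₂·C_A^1.5) = (k₁/k₂)·C_A^0.5.
= (0.138×6.380^2) / (0.129×6.380^1.5) = 5.617/2.079 = 2.70.
Since the desired path is higher order in A, keeping C_A high (PFR or concentrated feed) favours B.

2.70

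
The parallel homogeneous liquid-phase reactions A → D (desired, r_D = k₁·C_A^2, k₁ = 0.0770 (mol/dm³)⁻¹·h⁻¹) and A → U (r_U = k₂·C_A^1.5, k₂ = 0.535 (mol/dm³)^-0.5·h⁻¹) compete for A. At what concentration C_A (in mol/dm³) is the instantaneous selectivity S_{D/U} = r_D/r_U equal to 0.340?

5.58 mol/dm³

S_{D/U} = (k₁/k₂)·C_A^0.5 ⇒ C_A = (S·k₂/k₁)^(2).
= (0.340×0.535/0.0770)^(2) = (2.362)^(2) = 5.58 mol/dm³.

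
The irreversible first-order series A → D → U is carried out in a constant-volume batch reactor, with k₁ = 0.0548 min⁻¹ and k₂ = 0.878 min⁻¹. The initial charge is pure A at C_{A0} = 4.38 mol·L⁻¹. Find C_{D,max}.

Evaluating C_D at t_opt = ln(k₂/k₁)/(k₂−k₁) gives C_{D,max}/C_{A0} = (k₁/k₂)^[k₂/(k₂−k₁)].
= (0.0548/0.878)^(0.878/(0.878−0.0548)) = (0.06241)^(1.067) = 0.05189.
C_{D,max} = 0.05189×4.38 = 0.227 mol·L⁻¹.

0.227 mol·L⁻¹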